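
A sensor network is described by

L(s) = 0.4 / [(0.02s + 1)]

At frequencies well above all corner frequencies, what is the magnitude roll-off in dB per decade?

-20 dB/decade

Each pole contributes −20 dB/decade at high frequency; each zero contributes +20 dB/decade.
Net: 0 zero(s) − 1 pole(s) → -20 dB/decade.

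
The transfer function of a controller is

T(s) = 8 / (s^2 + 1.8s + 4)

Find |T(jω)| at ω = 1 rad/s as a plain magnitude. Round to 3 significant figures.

At s = jω = j1:
quadratic: (j1)² + 1.8·j1 + 4 = 3 + j1.8 → |·| ≈ 3.4986, ∠ ≈ 30.96°
|T| = 8 / 3.4986 ≈ 2.2866

2.29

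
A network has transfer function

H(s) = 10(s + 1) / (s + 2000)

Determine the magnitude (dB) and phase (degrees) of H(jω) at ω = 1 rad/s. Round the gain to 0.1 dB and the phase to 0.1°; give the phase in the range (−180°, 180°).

At s = jω = j1:
zero (s+1): 1 + j1 → |·| = √(1²+1²) = √2 ≈ 1.4142, ∠ = arctan(1/1) ≈ 45.00°
pole (s+2000): 2000 + j1 → |·| = √(2000²+1²) = √4000001 ≈ 2000, ∠ = arctan(1/2000) ≈ 0.03°
|H| = 10 · 1.4142 / 2000 ≈ 0.007071
Gain = 20 log₁₀(0.007071) ≈ -43.01 dB
∠H = 45.00° − 0.03° = 44.97°

-43.0 dB, 45.0°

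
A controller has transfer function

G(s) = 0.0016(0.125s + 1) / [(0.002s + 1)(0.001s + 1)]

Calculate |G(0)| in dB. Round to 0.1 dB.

G(0) = 0.0016 · 1 / 1 = 0.0016
20 log₁₀(0.0016) ≈ -55.92 dB

-55.9 dB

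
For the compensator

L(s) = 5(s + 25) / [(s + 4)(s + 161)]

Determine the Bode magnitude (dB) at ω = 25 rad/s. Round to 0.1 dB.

-27.4 dB

At s = jω = j25:
zero (s+25): 25 + j25 → |·| = √(25²+25²) = √1250 ≈ 35.355, ∠ = arctan(25/25) ≈ 45.00°
pole (s+4): 4 + j25 → |·| = √(4²+25²) = √641 ≈ 25.318, ∠ = arctan(25/4) ≈ 80.91°
pole (s+161): 161 + j25 → |·| = √(161²+25²) = √26546 ≈ 162.93, ∠ = arctan(25/161) ≈ 8.83°
|L| = 5 · 35.355 / 4125.1 ≈ 0.042854
Gain = 20 log₁₀(0.042854) ≈ -27.36 dB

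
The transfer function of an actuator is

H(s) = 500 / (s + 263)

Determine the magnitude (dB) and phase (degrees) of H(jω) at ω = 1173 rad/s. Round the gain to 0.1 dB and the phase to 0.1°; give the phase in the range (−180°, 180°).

Substitute s = j1173:
Numerator: 500 = 500 + j0
Denominator: (j1173) + 263 = 263 + j1173
|N| = √(500² + 0²) ≈ 500, ∠N ≈ 0.00°
|D| = √(263² + 1173²) ≈ 1202.1, ∠D ≈ 77.36°
|H| = 500 / 1202.1 ≈ 0.41594
Gain = 20 log₁₀(0.41594) ≈ -7.62 dB
∠H = 0.00° − 77.36° = -77.36°

-7.6 dB, -77.4°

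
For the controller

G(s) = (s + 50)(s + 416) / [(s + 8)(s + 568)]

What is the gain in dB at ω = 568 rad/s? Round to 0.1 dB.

At s = jω = j568:
zero (s+50): 50 + j568 → |·| = √(50²+568²) = √325124 ≈ 570.2, ∠ = arctan(568/50) ≈ 84.97°
zero (s+416): 416 + j568 → |·| = √(416²+568²) = √495680 ≈ 704.05, ∠ = arctan(568/416) ≈ 53.78°
pole (s+8): 8 + j568 → |·| = √(8²+568²) = √322688 ≈ 568.06, ∠ = arctan(568/8) ≈ 89.19°
pole (s+568): 568 + j568 → |·| = √(568²+568²) = √645248 ≈ 803.27, ∠ = arctan(568/568) ≈ 45.00°
|G| = 1 · 4.0145e+05 / 4.5631e+05 ≈ 0.87977
Gain = 20 log₁₀(0.87977) ≈ -1.11 dB

-1.1 dB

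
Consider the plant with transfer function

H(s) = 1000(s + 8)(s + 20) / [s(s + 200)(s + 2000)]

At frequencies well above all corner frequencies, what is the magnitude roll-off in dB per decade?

-20 dB/decade

Each pole contributes −20 dB/decade at high frequency; each zero contributes +20 dB/decade.
Net: 2 zero(s) − 3 pole(s) → -20 dB/decade.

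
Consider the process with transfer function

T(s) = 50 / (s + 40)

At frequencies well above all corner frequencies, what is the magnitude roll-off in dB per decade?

-20 dB/decade

Each pole contributes −20 dB/decade at high frequency; each zero contributes +20 dB/decade.
Net: 0 zero(s) − 1 pole(s) → -20 dB/decade.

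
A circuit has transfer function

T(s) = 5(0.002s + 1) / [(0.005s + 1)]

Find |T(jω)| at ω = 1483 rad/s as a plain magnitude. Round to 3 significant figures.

At ω = 1483 rad/s:
zero (1 + j1483·0.002) = 1 + j2.966 → |·| ≈ 3.13, ∠ ≈ 71.37°
pole (1 + j1483·0.005) = 1 + j7.415 → |·| ≈ 7.4821, ∠ ≈ 82.32°
|T| = 5 · 3.13 / (7.4821) ≈ 2.0917

2.09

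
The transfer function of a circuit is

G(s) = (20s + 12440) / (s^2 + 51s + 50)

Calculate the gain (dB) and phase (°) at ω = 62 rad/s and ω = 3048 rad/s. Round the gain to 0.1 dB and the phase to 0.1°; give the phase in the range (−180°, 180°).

ω = 62: 8.1 dB, -134.5°; ω = 3048: -43.5 dB, -100.6°

Substitute s = j62:
Numerator: 20(j62) + 12440 = 12440 + j1240
Denominator: (j62)^2 + 51(j62) + 50 = -3794 + j3162
|N| = √(12440² + 1240²) ≈ 12502, ∠N ≈ 5.69°
|D| = √(3794² + 3162²) ≈ 4938.9, ∠D ≈ 140.19°
|G| = 12502 / 4938.9 ≈ 2.5313
Gain = 20 log₁₀(2.5313) ≈ 8.07 dB
∠G = 5.69° − 140.19° = -134.50°

Substitute s = j3048:
Numerator: 20(j3048) + 12440 = 12440 + j60960
Denominator: (j3048)^2 + 51(j3048) + 50 = -9290254 + j155448
|N| = √(12440² + 60960²) ≈ 62216, ∠N ≈ 78.47°
|D| = √(9290254² + 155448²) ≈ 9.2916e+06, ∠D ≈ 179.04°
|G| = 62216 / 9.2916e+06 ≈ 0.0066959
Gain = 20 log₁₀(0.0066959) ≈ -43.48 dB
∠G = 78.47° − 179.04° = -100.57°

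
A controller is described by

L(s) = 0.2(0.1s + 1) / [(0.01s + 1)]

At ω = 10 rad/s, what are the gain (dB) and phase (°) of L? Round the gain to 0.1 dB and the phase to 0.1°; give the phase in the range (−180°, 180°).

-11.0 dB, 39.3°

At ω = 10 rad/s:
zero (1 + j10·0.1) = 1 + j1 → |·| ≈ 1.4142, ∠ ≈ 45.00°
pole (1 + j10·0.01) = 1 + j0.1 → |·| ≈ 1.005, ∠ ≈ 5.71°
|L| = 0.2 · 1.4142 / (1.005) ≈ 0.28143
Gain = 20 log₁₀(0.28143) ≈ -11.01 dB
∠L = (45.00°) − (5.71°) = 39.29°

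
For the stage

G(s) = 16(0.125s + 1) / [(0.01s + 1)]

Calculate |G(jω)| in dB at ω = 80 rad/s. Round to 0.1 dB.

At ω = 80 rad/s:
zero (1 + j80·0.125) = 1 + j10 → |·| ≈ 10.05, ∠ ≈ 84.29°
pole (1 + j80·0.01) = 1 + j0.8 → |·| ≈ 1.2806, ∠ ≈ 38.66°
|G| = 16 · 10.05 / (1.2806) ≈ 125.57
Gain = 20 log₁₀(125.57) ≈ 41.98 dB

42.0 dB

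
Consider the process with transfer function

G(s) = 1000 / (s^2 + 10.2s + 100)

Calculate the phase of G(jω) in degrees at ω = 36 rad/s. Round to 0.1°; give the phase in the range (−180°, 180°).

At s = jω = j36:
quadratic: (j36)² + 10.2·j36 + 100 = -1196 + j367.2 → |·| ≈ 1251.1, ∠ ≈ 162.93°
∠G = 0.00° − 162.93° = -162.93°

-162.9°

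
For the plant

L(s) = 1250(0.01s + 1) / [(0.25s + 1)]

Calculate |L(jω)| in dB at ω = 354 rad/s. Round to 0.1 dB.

34.3 dB

At ω = 354 rad/s:
zero (1 + j354·0.01) = 1 + j3.54 → |·| ≈ 3.6785, ∠ ≈ 74.23°
pole (1 + j354·0.25) = 1 + j88.5 → |·| ≈ 88.506, ∠ ≈ 89.35°
|L| = 1250 · 3.6785 / (88.506) ≈ 51.953
Gain = 20 log₁₀(51.953) ≈ 34.31 dB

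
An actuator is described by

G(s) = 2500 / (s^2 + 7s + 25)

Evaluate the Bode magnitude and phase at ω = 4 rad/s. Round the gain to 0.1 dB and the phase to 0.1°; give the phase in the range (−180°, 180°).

38.6 dB, -72.2°

At s = jω = j4:
quadratic: (j4)² + 7·j4 + 25 = 9 + j28 → |·| ≈ 29.411, ∠ ≈ 72.18°
|G| = 2500 / 29.411 ≈ 85.002
Gain = 20 log₁₀(85.002) ≈ 38.59 dB
∠G = 0.00° − 72.18° = -72.18°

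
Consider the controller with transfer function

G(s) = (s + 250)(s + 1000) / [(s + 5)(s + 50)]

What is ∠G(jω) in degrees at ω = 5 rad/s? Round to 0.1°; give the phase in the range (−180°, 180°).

-49.3°

At s = jω = j5:
zero (s+250): 250 + j5 → |·| = √(250²+5²) = √62525 ≈ 250.05, ∠ = arctan(5/250) ≈ 1.15°
zero (s+1000): 1000 + j5 → |·| = √(1000²+5²) = √1000025 ≈ 1000, ∠ = arctan(5/1000) ≈ 0.29°
pole (s+5): 5 + j5 → |·| = √(5²+5²) = √50 ≈ 7.0711, ∠ = arctan(5/5) ≈ 45.00°
pole (s+50): 50 + j5 → |·| = √(50²+5²) = √2525 ≈ 50.249, ∠ = arctan(5/50) ≈ 5.71°
∠G = 1.44° − 50.71° = -49.27°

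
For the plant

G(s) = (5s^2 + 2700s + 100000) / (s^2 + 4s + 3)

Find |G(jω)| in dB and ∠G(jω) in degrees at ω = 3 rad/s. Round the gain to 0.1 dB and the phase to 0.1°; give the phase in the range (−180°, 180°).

77.5 dB, -111.9°

Substitute s = j3:
Numerator: 5(j3)^2 + 2700(j3) + 100000 = 99955 + j8100
Denominator: (j3)^2 + 4(j3) + 3 = -6 + j12
|N| = √(99955² + 8100²) ≈ 1.0028e+05, ∠N ≈ 4.63°
|D| = √(6² + 12²) ≈ 13.416, ∠D ≈ 116.57°
|G| = 1.0028e+05 / 13.416 ≈ 7474.7
Gain = 20 log₁₀(7474.7) ≈ 77.47 dB
∠G = 4.63° − 116.57° = -111.94°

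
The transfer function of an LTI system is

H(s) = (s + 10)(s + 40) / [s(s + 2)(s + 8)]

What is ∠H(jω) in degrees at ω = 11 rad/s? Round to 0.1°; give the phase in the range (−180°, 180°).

-160.6°

At s = jω = j11:
zero (s+10): 10 + j11 → |·| = √(10²+11²) = √221 ≈ 14.866, ∠ = arctan(11/10) ≈ 47.73°
zero (s+40): 40 + j11 → |·| = √(40²+11²) = √1721 ≈ 41.485, ∠ = arctan(11/40) ≈ 15.38°
pole (s+2): 2 + j11 → |·| = √(2²+11²) = √125 ≈ 11.18, ∠ = arctan(11/2) ≈ 79.70°
pole (s+8): 8 + j11 → |·| = √(8²+11²) = √185 ≈ 13.601, ∠ = arctan(11/8) ≈ 53.97°
pole at origin: |s| = 11, ∠ = 90.00° (in denominator)
∠H = 63.11° − 223.67° = -160.56°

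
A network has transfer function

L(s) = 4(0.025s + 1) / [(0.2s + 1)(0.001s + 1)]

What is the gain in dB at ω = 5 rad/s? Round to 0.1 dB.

At ω = 5 rad/s:
zero (1 + j5·0.025) = 1 + j0.125 → |·| ≈ 1.0078, ∠ ≈ 7.13°
pole (1 + j5·0.2) = 1 + j1 → |·| ≈ 1.4142, ∠ ≈ 45.00°
pole (1 + j5·0.001) = 1 + j0.005 → |·| ≈ 1, ∠ ≈ 0.29°
|L| = 4 · 1.0078 / (1.4142 · 1) ≈ 2.8505
Gain = 20 log₁₀(2.8505) ≈ 9.10 dB

9.1 dB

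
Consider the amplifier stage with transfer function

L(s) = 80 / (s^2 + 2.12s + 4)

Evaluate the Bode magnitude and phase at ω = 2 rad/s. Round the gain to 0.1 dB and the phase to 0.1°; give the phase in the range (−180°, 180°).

25.5 dB, -90.0°

At s = jω = j2:
quadratic: (j2)² + 2.12·j2 + 4 = 0 + j4.24 → |·| ≈ 4.24, ∠ ≈ 90.00°
|L| = 80 / 4.24 ≈ 18.868
Gain = 20 log₁₀(18.868) ≈ 25.51 dB
∠L = 0.00° − 90.00° = -90.00°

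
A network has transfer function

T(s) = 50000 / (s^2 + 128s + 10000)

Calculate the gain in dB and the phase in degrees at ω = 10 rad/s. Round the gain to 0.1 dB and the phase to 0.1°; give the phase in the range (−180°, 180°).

At s = jω = j10:
quadratic: (j10)² + 128·j10 + 10000 = 9900 + j1280 → |·| ≈ 9982.4, ∠ ≈ 7.37°
|T| = 50000 / 9982.4 ≈ 5.0088
Gain = 20 log₁₀(5.0088) ≈ 13.99 dB
∠T = 0.00° − 7.37° = -7.37°

14.0 dB, -7.4°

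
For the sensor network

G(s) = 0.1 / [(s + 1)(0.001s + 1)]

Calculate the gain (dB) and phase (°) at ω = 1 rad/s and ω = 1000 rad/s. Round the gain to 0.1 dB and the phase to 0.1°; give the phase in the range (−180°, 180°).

ω = 1: -23.0 dB, -45.1°; ω = 1000: -83.0 dB, -134.9°

At ω = 1 rad/s:
pole (1 + j1·1) = 1 + j1 → |·| ≈ 1.4142, ∠ ≈ 45.00°
pole (1 + j1·0.001) = 1 + j0.001 → |·| ≈ 1, ∠ ≈ 0.06°
|G| = 0.1 · 1 / (1.4142 · 1) ≈ 0.070711
Gain = 20 log₁₀(0.070711) ≈ -23.01 dB
∠G = (0°) − (45.00° + 0.06°) = -45.06°

At ω = 1000 rad/s:
pole (1 + j1000·1) = 1 + j1000 → |·| ≈ 1000, ∠ ≈ 89.94°
pole (1 + j1000·0.001) = 1 + j1 → |·| ≈ 1.4142, ∠ ≈ 45.00°
|G| = 0.1 · 1 / (1000 · 1.4142) ≈ 7.0711e-05
Gain = 20 log₁₀(7.0711e-05) ≈ -83.01 dB
∠G = (0°) − (89.94° + 45.00°) = -134.94°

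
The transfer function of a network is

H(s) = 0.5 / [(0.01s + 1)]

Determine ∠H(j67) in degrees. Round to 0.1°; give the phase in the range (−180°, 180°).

-33.8°

At ω = 67 rad/s:
pole (1 + j67·0.01) = 1 + j0.67 → |·| ≈ 1.2037, ∠ ≈ 33.82°
∠H = (0°) − (33.82°) = -33.82°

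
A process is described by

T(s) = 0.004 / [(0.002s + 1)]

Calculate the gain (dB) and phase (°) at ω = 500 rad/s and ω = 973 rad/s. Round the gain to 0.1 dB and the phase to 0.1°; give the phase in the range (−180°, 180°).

At ω = 500 rad/s:
pole (1 + j500·0.002) = 1 + j1 → |·| ≈ 1.4142, ∠ ≈ 45.00°
|T| = 0.004 · 1 / (1.4142) ≈ 0.0028285
Gain = 20 log₁₀(0.0028285) ≈ -50.97 dB
∠T = (0°) − (45.00°) = -45.00°

At ω = 973 rad/s:
pole (1 + j973·0.002) = 1 + j1.946 → |·| ≈ 2.1879, ∠ ≈ 62.80°
|T| = 0.004 · 1 / (2.1879) ≈ 0.0018282
Gain = 20 log₁₀(0.0018282) ≈ -54.76 dB
∠T = (0°) − (62.80°) = -62.80°

ω = 500: -51.0 dB, -45.0°; ω = 973: -54.8 dB, -62.8°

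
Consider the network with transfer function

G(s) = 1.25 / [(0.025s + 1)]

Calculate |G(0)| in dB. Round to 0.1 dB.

1.9 dB

G(0) = 1.25 · 1 / 1 = 1.25
20 log₁₀(1.25) ≈ 1.94 dB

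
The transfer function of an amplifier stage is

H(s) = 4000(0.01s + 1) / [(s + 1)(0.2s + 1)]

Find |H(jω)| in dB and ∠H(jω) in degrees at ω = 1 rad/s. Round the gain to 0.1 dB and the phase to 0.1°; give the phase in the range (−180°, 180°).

At ω = 1 rad/s:
zero (1 + j1·0.01) = 1 + j0.01 → |·| ≈ 1, ∠ ≈ 0.57°
pole (1 + j1·1) = 1 + j1 → |·| ≈ 1.4142, ∠ ≈ 45.00°
pole (1 + j1·0.2) = 1 + j0.2 → |·| ≈ 1.0198, ∠ ≈ 11.31°
|H| = 4000 · 1 / (1.4142 · 1.0198) ≈ 2773.5
Gain = 20 log₁₀(2773.5) ≈ 68.86 dB
∠H = (0.57°) − (45.00° + 11.31°) = -55.74°

68.9 dB, -55.7°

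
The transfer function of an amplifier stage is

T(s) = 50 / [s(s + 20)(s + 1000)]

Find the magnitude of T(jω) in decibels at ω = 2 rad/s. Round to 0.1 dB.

At s = jω = j2:
pole (s+20): 20 + j2 → |·| = √(20²+2²) = √404 ≈ 20.1, ∠ = arctan(2/20) ≈ 5.71°
pole (s+1000): 1000 + j2 → |·| = √(1000²+2²) = √1000004 ≈ 1000, ∠ = arctan(2/1000) ≈ 0.11°
pole at origin: |s| = 2, ∠ = 90.00° (in denominator)
|T| = 50 / 40200 ≈ 0.0012438
Gain = 20 log₁₀(0.0012438) ≈ -58.10 dB

-58.1 dB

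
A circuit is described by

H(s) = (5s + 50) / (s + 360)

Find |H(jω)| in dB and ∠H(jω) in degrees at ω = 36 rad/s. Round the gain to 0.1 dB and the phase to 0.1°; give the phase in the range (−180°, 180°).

Substitute s = j36:
Numerator: 5(j36) + 50 = 50 + j180
Denominator: (j36) + 360 = 360 + j36
|N| = √(50² + 180²) ≈ 186.82, ∠N ≈ 74.48°
|D| = √(360² + 36²) ≈ 361.8, ∠D ≈ 5.71°
|H| = 186.82 / 361.8 ≈ 0.51636
Gain = 20 log₁₀(0.51636) ≈ -5.74 dB
∠H = 74.48° − 5.71° = 68.77°

-5.7 dB, 68.8°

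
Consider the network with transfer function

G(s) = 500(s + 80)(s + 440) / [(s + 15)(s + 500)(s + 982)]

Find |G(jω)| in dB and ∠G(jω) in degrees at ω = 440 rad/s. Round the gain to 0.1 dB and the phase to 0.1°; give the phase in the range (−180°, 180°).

-7.1 dB, -28.8°

At s = jω = j440:
zero (s+80): 80 + j440 → |·| = √(80²+440²) = √200000 ≈ 447.21, ∠ = arctan(440/80) ≈ 79.70°
zero (s+440): 440 + j440 → |·| = √(440²+440²) = √387200 ≈ 622.25, ∠ = arctan(440/440) ≈ 45.00°
pole (s+15): 15 + j440 → |·| = √(15²+440²) = √193825 ≈ 440.26, ∠ = arctan(440/15) ≈ 88.05°
pole (s+500): 500 + j440 → |·| = √(500²+440²) = √443600 ≈ 666.03, ∠ = arctan(440/500) ≈ 41.35°
pole (s+982): 982 + j440 → |·| = √(982²+440²) = √1157924 ≈ 1076.1, ∠ = arctan(440/982) ≈ 24.14°
|G| = 500 · 2.7828e+05 / 3.1554e+08 ≈ 0.44096
Gain = 20 log₁₀(0.44096) ≈ -7.11 dB
∠G = 124.70° − 153.54° = -28.84°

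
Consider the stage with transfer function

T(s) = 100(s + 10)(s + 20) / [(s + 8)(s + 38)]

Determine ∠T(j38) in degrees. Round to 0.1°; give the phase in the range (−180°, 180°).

14.4°

At s = jω = j38:
zero (s+10): 10 + j38 → |·| = √(10²+38²) = √1544 ≈ 39.294, ∠ = arctan(38/10) ≈ 75.26°
zero (s+20): 20 + j38 → |·| = √(20²+38²) = √1844 ≈ 42.942, ∠ = arctan(38/20) ≈ 62.24°
pole (s+8): 8 + j38 → |·| = √(8²+38²) = √1508 ≈ 38.833, ∠ = arctan(38/8) ≈ 78.11°
pole (s+38): 38 + j38 → |·| = √(38²+38²) = √2888 ≈ 53.74, ∠ = arctan(38/38) ≈ 45.00°
∠T = 137.50° − 123.11° = 14.39°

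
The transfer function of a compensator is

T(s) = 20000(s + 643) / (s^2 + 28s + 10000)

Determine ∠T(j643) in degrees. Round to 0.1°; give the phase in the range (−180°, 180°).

-132.4°

At s = jω = j643:
zero (s+643): 643 + j643 → |·| = √(643²+643²) = √826898 ≈ 909.34, ∠ = arctan(643/643) ≈ 45.00°
quadratic: (j643)² + 28·j643 + 10000 = -403449 + j18004 → |·| ≈ 4.0385e+05, ∠ ≈ 177.44°
∠T = 45.00° − 177.44° = -132.44°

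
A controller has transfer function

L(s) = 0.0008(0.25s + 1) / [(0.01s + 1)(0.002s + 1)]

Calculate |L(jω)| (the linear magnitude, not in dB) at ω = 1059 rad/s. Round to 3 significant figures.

At ω = 1059 rad/s:
zero (1 + j1059·0.25) = 1 + j264.75 → |·| ≈ 264.75, ∠ ≈ 89.78°
pole (1 + j1059·0.01) = 1 + j10.59 → |·| ≈ 10.637, ∠ ≈ 84.61°
pole (1 + j1059·0.002) = 1 + j2.118 → |·| ≈ 2.3422, ∠ ≈ 64.73°
|L| = 0.0008 · 264.75 / (10.637 · 2.3422) ≈ 0.0085013

0.00850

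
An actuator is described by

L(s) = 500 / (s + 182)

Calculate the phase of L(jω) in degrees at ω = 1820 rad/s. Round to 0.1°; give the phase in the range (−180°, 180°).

Substitute s = j1820:
Numerator: 500 = 500 + j0
Denominator: (j1820) + 182 = 182 + j1820
|N| = √(500² + 0²) ≈ 500, ∠N ≈ 0.00°
|D| = √(182² + 1820²) ≈ 1829.1, ∠D ≈ 84.29°
∠L = 0.00° − 84.29° = -84.29°

-84.3°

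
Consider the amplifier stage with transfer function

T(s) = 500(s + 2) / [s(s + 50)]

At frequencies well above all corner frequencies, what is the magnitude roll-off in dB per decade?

Each pole contributes −20 dB/decade at high frequency; each zero contributes +20 dB/decade.
Net: 1 zero(s) − 2 pole(s) → -20 dB/decade.

-20 dB/decade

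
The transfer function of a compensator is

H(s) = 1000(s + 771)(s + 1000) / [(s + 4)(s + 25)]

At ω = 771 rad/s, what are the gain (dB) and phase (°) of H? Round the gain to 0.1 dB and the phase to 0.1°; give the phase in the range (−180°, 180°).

At s = jω = j771:
zero (s+771): 771 + j771 → |·| = √(771²+771²) = √1188882 ≈ 1090.4, ∠ = arctan(771/771) ≈ 45.00°
zero (s+1000): 1000 + j771 → |·| = √(1000²+771²) = √1594441 ≈ 1262.7, ∠ = arctan(771/1000) ≈ 37.63°
pole (s+4): 4 + j771 → |·| = √(4²+771²) = √594457 ≈ 771.01, ∠ = arctan(771/4) ≈ 89.70°
pole (s+25): 25 + j771 → |·| = √(25²+771²) = √595066 ≈ 771.41, ∠ = arctan(771/25) ≈ 88.14°
|H| = 1000 · 1.3768e+06 / 5.9476e+05 ≈ 2314.9
Gain = 20 log₁₀(2314.9) ≈ 67.29 dB
∠H = 82.63° − 177.84° = -95.21°

67.3 dB, -95.2°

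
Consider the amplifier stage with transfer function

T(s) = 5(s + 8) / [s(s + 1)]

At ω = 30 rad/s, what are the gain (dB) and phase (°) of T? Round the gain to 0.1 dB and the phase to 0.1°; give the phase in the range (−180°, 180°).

-15.3 dB, -103.0°

At s = jω = j30:
zero (s+8): 8 + j30 → |·| = √(8²+30²) = √964 ≈ 31.048, ∠ = arctan(30/8) ≈ 75.07°
pole (s+1): 1 + j30 → |·| = √(1²+30²) = √901 ≈ 30.017, ∠ = arctan(30/1) ≈ 88.09°
pole at origin: |s| = 30, ∠ = 90.00° (in denominator)
|T| = 5 · 31.048 / 900.51 ≈ 0.17239
Gain = 20 log₁₀(0.17239) ≈ -15.27 dB
∠T = 75.07° − 178.09° = -103.02°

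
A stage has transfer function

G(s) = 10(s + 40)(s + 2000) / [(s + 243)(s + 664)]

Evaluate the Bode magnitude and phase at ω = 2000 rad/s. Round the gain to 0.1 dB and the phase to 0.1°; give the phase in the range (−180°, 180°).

22.5 dB, -20.9°

At s = jω = j2000:
zero (s+40): 40 + j2000 → |·| = √(40²+2000²) = √4001600 ≈ 2000.4, ∠ = arctan(2000/40) ≈ 88.85°
zero (s+2000): 2000 + j2000 → |·| = √(2000²+2000²) = √8000000 ≈ 2828.4, ∠ = arctan(2000/2000) ≈ 45.00°
pole (s+243): 243 + j2000 → |·| = √(243²+2000²) = √4059049 ≈ 2014.7, ∠ = arctan(2000/243) ≈ 83.07°
pole (s+664): 664 + j2000 → |·| = √(664²+2000²) = √4440896 ≈ 2107.3, ∠ = arctan(2000/664) ≈ 71.63°
|G| = 10 · 5.6579e+06 / 4.2456e+06 ≈ 13.327
Gain = 20 log₁₀(13.327) ≈ 22.49 dB
∠G = 133.85° − 154.70° = -20.85°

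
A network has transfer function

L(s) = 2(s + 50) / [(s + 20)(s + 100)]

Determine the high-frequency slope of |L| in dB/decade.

-20 dB/decade

Each pole contributes −20 dB/decade at high frequency; each zero contributes +20 dB/decade.
Net: 1 zero(s) − 2 pole(s) → -20 dB/decade.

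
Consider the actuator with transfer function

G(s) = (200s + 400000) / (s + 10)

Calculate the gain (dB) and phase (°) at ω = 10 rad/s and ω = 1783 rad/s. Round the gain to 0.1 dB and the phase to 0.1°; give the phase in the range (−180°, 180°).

Substitute s = j10:
Numerator: 200(j10) + 400000 = 400000 + j2000
Denominator: (j10) + 10 = 10 + j10
|N| = √(400000² + 2000²) ≈ 4e+05, ∠N ≈ 0.29°
|D| = √(10² + 10²) ≈ 14.142, ∠D ≈ 45.00°
|G| = 4e+05 / 14.142 ≈ 28285
Gain = 20 log₁₀(28285) ≈ 89.03 dB
∠G = 0.29° − 45.00° = -44.71°

Substitute s = j1783:
Numerator: 200(j1783) + 400000 = 400000 + j356600
Denominator: (j1783) + 10 = 10 + j1783
|N| = √(400000² + 356600²) ≈ 5.3588e+05, ∠N ≈ 41.72°
|D| = √(10² + 1783²) ≈ 1783, ∠D ≈ 89.68°
|G| = 5.3588e+05 / 1783 ≈ 300.55
Gain = 20 log₁₀(300.55) ≈ 49.56 dB
∠G = 41.72° − 89.68° = -47.96°

ω = 10: 89.0 dB, -44.7°; ω = 1783: 49.6 dB, -48.0°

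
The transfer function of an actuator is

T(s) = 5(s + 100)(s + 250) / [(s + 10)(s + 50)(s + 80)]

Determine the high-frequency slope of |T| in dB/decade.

-20 dB/decade

Each pole contributes −20 dB/decade at high frequency; each zero contributes +20 dB/decade.
Net: 2 zero(s) − 3 pole(s) → -20 dB/decade.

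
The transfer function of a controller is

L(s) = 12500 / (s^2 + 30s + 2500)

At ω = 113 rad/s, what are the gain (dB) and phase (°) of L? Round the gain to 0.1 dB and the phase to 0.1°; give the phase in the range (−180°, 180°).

1.3 dB, -161.7°

At s = jω = j113:
quadratic: (j113)² + 30·j113 + 2500 = -10269 + j3390 → |·| ≈ 10814, ∠ ≈ 161.73°
|L| = 12500 / 10814 ≈ 1.1559
Gain = 20 log₁₀(1.1559) ≈ 1.26 dB
∠L = 0.00° − 161.73° = -161.73°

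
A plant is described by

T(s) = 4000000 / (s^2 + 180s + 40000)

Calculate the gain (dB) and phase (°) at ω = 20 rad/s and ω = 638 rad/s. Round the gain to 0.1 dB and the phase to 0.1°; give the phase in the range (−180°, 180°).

At s = jω = j20:
quadratic: (j20)² + 180·j20 + 40000 = 39600 + j3600 → |·| ≈ 39763, ∠ ≈ 5.19°
|T| = 4000000 / 39763 ≈ 100.6
Gain = 20 log₁₀(100.6) ≈ 40.05 dB
∠T = 0.00° − 5.19° = -5.19°

At s = jω = j638:
quadratic: (j638)² + 180·j638 + 40000 = -367044 + j114840 → |·| ≈ 3.8459e+05, ∠ ≈ 162.63°
|T| = 4000000 / 3.8459e+05 ≈ 10.401
Gain = 20 log₁₀(10.401) ≈ 20.34 dB
∠T = 0.00° − 162.63° = -162.63°

ω = 20: 40.1 dB, -5.2°; ω = 638: 20.3 dB, -162.6°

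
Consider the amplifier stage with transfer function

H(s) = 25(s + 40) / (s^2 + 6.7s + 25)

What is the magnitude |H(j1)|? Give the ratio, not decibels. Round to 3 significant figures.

At s = jω = j1:
zero (s+40): 40 + j1 → |·| = √(40²+1²) = √1601 ≈ 40.012, ∠ = arctan(1/40) ≈ 1.43°
quadratic: (j1)² + 6.7·j1 + 25 = 24 + j6.7 → |·| ≈ 24.918, ∠ ≈ 15.60°
|H| = 25 · 40.012 / 24.918 ≈ 40.144

40.1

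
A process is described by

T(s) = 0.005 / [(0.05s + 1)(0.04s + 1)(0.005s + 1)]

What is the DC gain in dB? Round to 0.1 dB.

T(0) = 0.005 · 1 / 1 = 0.005
20 log₁₀(0.005) ≈ -46.02 dB

-46.0 dB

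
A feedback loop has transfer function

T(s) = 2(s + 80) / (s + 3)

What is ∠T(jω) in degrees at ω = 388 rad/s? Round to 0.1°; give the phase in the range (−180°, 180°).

At s = jω = j388:
zero (s+80): 80 + j388 → |·| = √(80²+388²) = √156944 ≈ 396.16, ∠ = arctan(388/80) ≈ 78.35°
pole (s+3): 3 + j388 → |·| = √(3²+388²) = √150553 ≈ 388.01, ∠ = arctan(388/3) ≈ 89.56°
∠T = 78.35° − 89.56° = -11.21°

-11.2°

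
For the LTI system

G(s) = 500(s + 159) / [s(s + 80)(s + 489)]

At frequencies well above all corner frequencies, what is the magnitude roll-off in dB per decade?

-40 dB/decade

Each pole contributes −20 dB/decade at high frequency; each zero contributes +20 dB/decade.
Net: 1 zero(s) − 3 pole(s) → -40 dB/decade.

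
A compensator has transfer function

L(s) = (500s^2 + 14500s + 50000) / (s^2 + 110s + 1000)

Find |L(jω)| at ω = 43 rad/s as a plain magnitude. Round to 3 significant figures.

223

Substitute s = j43:
Numerator: 500(j43)^2 + 14500(j43) + 50000 = -874500 + j623500
Denominator: (j43)^2 + 110(j43) + 1000 = -849 + j4730
|N| = √(874500² + 623500²) ≈ 1.074e+06, ∠N ≈ 144.51°
|D| = √(849² + 4730²) ≈ 4805.6, ∠D ≈ 100.18°
|L| = 1.074e+06 / 4805.6 ≈ 223.49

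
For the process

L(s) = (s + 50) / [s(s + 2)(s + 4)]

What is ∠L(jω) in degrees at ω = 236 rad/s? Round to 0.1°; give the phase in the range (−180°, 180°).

169.5°

At s = jω = j236:
zero (s+50): 50 + j236 → |·| = √(50²+236²) = √58196 ≈ 241.24, ∠ = arctan(236/50) ≈ 78.04°
pole (s+2): 2 + j236 → |·| = √(2²+236²) = √55700 ≈ 236.01, ∠ = arctan(236/2) ≈ 89.51°
pole (s+4): 4 + j236 → |·| = √(4²+236²) = √55712 ≈ 236.03, ∠ = arctan(236/4) ≈ 89.03°
pole at origin: |s| = 236, ∠ = 90.00° (in denominator)
∠L = 78.04° − 268.54° = -190.50° ≡ 169.50° (principal value)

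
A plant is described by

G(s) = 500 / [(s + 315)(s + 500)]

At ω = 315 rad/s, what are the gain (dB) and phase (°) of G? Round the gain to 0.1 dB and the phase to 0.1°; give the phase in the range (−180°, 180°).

-54.4 dB, -77.2°

At s = jω = j315:
pole (s+315): 315 + j315 → |·| = √(315²+315²) = √198450 ≈ 445.48, ∠ = arctan(315/315) ≈ 45.00°
pole (s+500): 500 + j315 → |·| = √(500²+315²) = √349225 ≈ 590.95, ∠ = arctan(315/500) ≈ 32.21°
|G| = 500 / 2.6326e+05 ≈ 0.0018993
Gain = 20 log₁₀(0.0018993) ≈ -54.43 dB
∠G = 0.00° − 77.21° = -77.21°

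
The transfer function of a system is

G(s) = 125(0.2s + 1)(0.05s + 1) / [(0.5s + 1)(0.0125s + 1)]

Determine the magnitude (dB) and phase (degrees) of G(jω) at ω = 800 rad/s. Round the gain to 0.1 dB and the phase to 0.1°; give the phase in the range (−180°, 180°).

At ω = 800 rad/s:
zero (1 + j800·0.2) = 1 + j160 → |·| ≈ 160, ∠ ≈ 89.64°
zero (1 + j800·0.05) = 1 + j40 → |·| ≈ 40.012, ∠ ≈ 88.57°
pole (1 + j800·0.5) = 1 + j400 → |·| ≈ 400, ∠ ≈ 89.86°
pole (1 + j800·0.0125) = 1 + j10 → |·| ≈ 10.05, ∠ ≈ 84.29°
|G| = 125 · 160 · 40.012 / (400 · 10.05) ≈ 199.06
Gain = 20 log₁₀(199.06) ≈ 45.98 dB
∠G = (89.64° + 88.57°) − (89.86° + 84.29°) = 4.06°

46.0 dB, 4.1°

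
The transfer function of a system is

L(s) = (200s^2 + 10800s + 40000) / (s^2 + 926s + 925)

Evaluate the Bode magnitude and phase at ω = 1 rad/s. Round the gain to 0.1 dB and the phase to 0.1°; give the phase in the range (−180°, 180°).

30.0 dB, -29.9°

Substitute s = j1:
Numerator: 200(j1)^2 + 10800(j1) + 40000 = 39800 + j10800
Denominator: (j1)^2 + 926(j1) + 925 = 924 + j926
|N| = √(39800² + 10800²) ≈ 41239, ∠N ≈ 15.18°
|D| = √(924² + 926²) ≈ 1308.1, ∠D ≈ 45.06°
|L| = 41239 / 1308.1 ≈ 31.526
Gain = 20 log₁₀(31.526) ≈ 29.97 dB
∠L = 15.18° − 45.06° = -29.88°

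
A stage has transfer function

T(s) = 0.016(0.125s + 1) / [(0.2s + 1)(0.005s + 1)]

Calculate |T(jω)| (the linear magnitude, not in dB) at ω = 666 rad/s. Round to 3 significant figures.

At ω = 666 rad/s:
zero (1 + j666·0.125) = 1 + j83.25 → |·| ≈ 83.256, ∠ ≈ 89.31°
pole (1 + j666·0.2) = 1 + j133.2 → |·| ≈ 133.2, ∠ ≈ 89.57°
pole (1 + j666·0.005) = 1 + j3.33 → |·| ≈ 3.4769, ∠ ≈ 73.28°
|T| = 0.016 · 83.256 / (133.2 · 3.4769) ≈ 0.0028763

0.00288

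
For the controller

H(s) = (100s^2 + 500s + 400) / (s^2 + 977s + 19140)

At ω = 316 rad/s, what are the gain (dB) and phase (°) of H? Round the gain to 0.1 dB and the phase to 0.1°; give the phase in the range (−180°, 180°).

Substitute s = j316:
Numerator: 100(j316)^2 + 500(j316) + 400 = -9985200 + j158000
Denominator: (j316)^2 + 977(j316) + 19140 = -80716 + j308732
|N| = √(9985200² + 158000²) ≈ 9.9864e+06, ∠N ≈ 179.09°
|D| = √(80716² + 308732²) ≈ 3.1911e+05, ∠D ≈ 104.65°
|H| = 9.9864e+06 / 3.1911e+05 ≈ 31.295
Gain = 20 log₁₀(31.295) ≈ 29.91 dB
∠H = 179.09° − 104.65° = 74.44°

29.9 dB, 74.4°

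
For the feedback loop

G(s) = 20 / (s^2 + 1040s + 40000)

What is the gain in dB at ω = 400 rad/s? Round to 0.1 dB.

-86.7 dB

Substitute s = j400:
Numerator: 20 = 20 + j0
Denominator: (j400)^2 + 1040(j400) + 40000 = -120000 + j416000
|N| = √(20² + 0²) ≈ 20, ∠N ≈ 0.00°
|D| = √(120000² + 416000²) ≈ 4.3296e+05, ∠D ≈ 106.09°
|G| = 20 / 4.3296e+05 ≈ 4.6194e-05
Gain = 20 log₁₀(4.6194e-05) ≈ -86.71 dB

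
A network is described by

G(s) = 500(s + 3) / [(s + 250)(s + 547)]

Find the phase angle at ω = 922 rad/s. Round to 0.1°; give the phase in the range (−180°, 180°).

At s = jω = j922:
zero (s+3): 3 + j922 → |·| = √(3²+922²) = √850093 ≈ 922, ∠ = arctan(922/3) ≈ 89.81°
pole (s+250): 250 + j922 → |·| = √(250²+922²) = √912584 ≈ 955.29, ∠ = arctan(922/250) ≈ 74.83°
pole (s+547): 547 + j922 → |·| = √(547²+922²) = √1149293 ≈ 1072.1, ∠ = arctan(922/547) ≈ 59.32°
∠G = 89.81° − 134.15° = -44.34°

-44.3°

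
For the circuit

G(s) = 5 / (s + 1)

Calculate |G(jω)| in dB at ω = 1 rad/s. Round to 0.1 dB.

11.0 dB

At s = jω = j1:
pole (s+1): 1 + j1 → |·| = √(1²+1²) = √2 ≈ 1.4142, ∠ = arctan(1/1) ≈ 45.00°
|G| = 5 / 1.4142 ≈ 3.5356
Gain = 20 log₁₀(3.5356) ≈ 10.97 dB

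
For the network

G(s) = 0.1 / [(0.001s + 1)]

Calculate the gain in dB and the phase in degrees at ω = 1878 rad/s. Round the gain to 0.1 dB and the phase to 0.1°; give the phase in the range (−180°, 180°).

At ω = 1878 rad/s:
pole (1 + j1878·0.001) = 1 + j1.878 → |·| ≈ 2.1276, ∠ ≈ 61.97°
|G| = 0.1 · 1 / (2.1276) ≈ 0.047001
Gain = 20 log₁₀(0.047001) ≈ -26.56 dB
∠G = (0°) − (61.97°) = -61.97°

-26.6 dB, -62.0°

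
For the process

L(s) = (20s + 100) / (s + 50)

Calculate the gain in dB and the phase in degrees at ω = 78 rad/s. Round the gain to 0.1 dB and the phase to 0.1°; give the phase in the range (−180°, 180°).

24.5 dB, 29.0°

Substitute s = j78:
Numerator: 20(j78) + 100 = 100 + j1560
Denominator: (j78) + 50 = 50 + j78
|N| = √(100² + 1560²) ≈ 1563.2, ∠N ≈ 86.33°
|D| = √(50² + 78²) ≈ 92.65, ∠D ≈ 57.34°
|L| = 1563.2 / 92.65 ≈ 16.872
Gain = 20 log₁₀(16.872) ≈ 24.54 dB
∠L = 86.33° − 57.34° = 28.99°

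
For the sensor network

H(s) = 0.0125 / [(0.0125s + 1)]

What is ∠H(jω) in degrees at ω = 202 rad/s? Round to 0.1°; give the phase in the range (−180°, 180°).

At ω = 202 rad/s:
pole (1 + j202·0.0125) = 1 + j2.525 → |·| ≈ 2.7158, ∠ ≈ 68.39°
∠H = (0°) − (68.39°) = -68.39°

-68.4°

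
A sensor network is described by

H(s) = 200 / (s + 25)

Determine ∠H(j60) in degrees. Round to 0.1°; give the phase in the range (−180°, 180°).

-67.4°

Substitute s = j60:
Numerator: 200 = 200 + j0
Denominator: (j60) + 25 = 25 + j60
|N| = √(200² + 0²) ≈ 200, ∠N ≈ 0.00°
|D| = √(25² + 60²) ≈ 65, ∠D ≈ 67.38°
∠H = 0.00° − 67.38° = -67.38°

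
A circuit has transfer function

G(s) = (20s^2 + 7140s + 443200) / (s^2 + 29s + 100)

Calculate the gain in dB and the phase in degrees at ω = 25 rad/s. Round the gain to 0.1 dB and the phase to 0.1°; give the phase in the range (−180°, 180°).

54.3 dB, -103.4°

Substitute s = j25:
Numerator: 20(j25)^2 + 7140(j25) + 443200 = 430700 + j178500
Denominator: (j25)^2 + 29(j25) + 100 = -525 + j725
|N| = √(430700² + 178500²) ≈ 4.6622e+05, ∠N ≈ 22.51°
|D| = √(525² + 725²) ≈ 895.13, ∠D ≈ 125.91°
|G| = 4.6622e+05 / 895.13 ≈ 520.84
Gain = 20 log₁₀(520.84) ≈ 54.33 dB
∠G = 22.51° − 125.91° = -103.40°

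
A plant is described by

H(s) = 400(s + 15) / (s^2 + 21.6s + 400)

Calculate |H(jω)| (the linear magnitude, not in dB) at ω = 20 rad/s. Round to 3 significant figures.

23.1

At s = jω = j20:
zero (s+15): 15 + j20 → |·| = √(15²+20²) = √625 ≈ 25, ∠ = arctan(20/15) ≈ 53.13°
quadratic: (j20)² + 21.6·j20 + 400 = 0 + j432 → |·| ≈ 432, ∠ ≈ 90.00°
|H| = 400 · 25 / 432 ≈ 23.148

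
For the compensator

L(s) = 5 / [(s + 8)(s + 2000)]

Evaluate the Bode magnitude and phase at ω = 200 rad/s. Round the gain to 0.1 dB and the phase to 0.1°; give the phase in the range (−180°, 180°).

-98.1 dB, -93.4°

At s = jω = j200:
pole (s+8): 8 + j200 → |·| = √(8²+200²) = √40064 ≈ 200.16, ∠ = arctan(200/8) ≈ 87.71°
pole (s+2000): 2000 + j200 → |·| = √(2000²+200²) = √4040000 ≈ 2010, ∠ = arctan(200/2000) ≈ 5.71°
|L| = 5 / 4.0232e+05 ≈ 1.2428e-05
Gain = 20 log₁₀(1.2428e-05) ≈ -98.11 dB
∠L = 0.00° − 93.42° = -93.42°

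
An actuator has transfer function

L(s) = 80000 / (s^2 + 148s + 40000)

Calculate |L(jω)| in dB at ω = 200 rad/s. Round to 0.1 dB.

At s = jω = j200:
quadratic: (j200)² + 148·j200 + 40000 = 0 + j29600 → |·| ≈ 29600, ∠ ≈ 90.00°
|L| = 80000 / 29600 ≈ 2.7027
Gain = 20 log₁₀(2.7027) ≈ 8.64 dB

8.6 dB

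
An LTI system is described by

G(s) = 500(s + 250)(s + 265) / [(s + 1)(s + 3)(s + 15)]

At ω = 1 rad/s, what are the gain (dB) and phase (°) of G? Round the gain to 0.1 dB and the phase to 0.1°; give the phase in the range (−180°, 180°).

At s = jω = j1:
zero (s+250): 250 + j1 → |·| = √(250²+1²) = √62501 ≈ 250, ∠ = arctan(1/250) ≈ 0.23°
zero (s+265): 265 + j1 → |·| = √(265²+1²) = √70226 ≈ 265, ∠ = arctan(1/265) ≈ 0.22°
pole (s+1): 1 + j1 → |·| = √(1²+1²) = √2 ≈ 1.4142, ∠ = arctan(1/1) ≈ 45.00°
pole (s+3): 3 + j1 → |·| = √(3²+1²) = √10 ≈ 3.1623, ∠ = arctan(1/3) ≈ 18.43°
pole (s+15): 15 + j1 → |·| = √(15²+1²) = √226 ≈ 15.033, ∠ = arctan(1/15) ≈ 3.81°
|G| = 500 · 66250 / 67.229 ≈ 4.9272e+05
Gain = 20 log₁₀(4.9272e+05) ≈ 113.85 dB
∠G = 0.45° − 67.24° = -66.79°

113.9 dB, -66.8°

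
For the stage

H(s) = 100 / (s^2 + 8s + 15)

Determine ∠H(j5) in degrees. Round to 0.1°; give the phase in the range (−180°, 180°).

-104.0°

Substitute s = j5:
Numerator: 100 = 100 + j0
Denominator: (j5)^2 + 8(j5) + 15 = -10 + j40
|N| = √(100² + 0²) ≈ 100, ∠N ≈ 0.00°
|D| = √(10² + 40²) ≈ 41.231, ∠D ≈ 104.04°
∠H = 0.00° − 104.04° = -104.04°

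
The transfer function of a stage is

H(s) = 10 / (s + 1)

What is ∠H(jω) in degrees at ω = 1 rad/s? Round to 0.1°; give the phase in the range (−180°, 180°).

-45.0°

Substitute s = j1:
Numerator: 10 = 10 + j0
Denominator: (j1) + 1 = 1 + j1
|N| = √(10² + 0²) ≈ 10, ∠N ≈ 0.00°
|D| = √(1² + 1²) ≈ 1.4142, ∠D ≈ 45.00°
∠H = 0.00° − 45.00° = -45.00°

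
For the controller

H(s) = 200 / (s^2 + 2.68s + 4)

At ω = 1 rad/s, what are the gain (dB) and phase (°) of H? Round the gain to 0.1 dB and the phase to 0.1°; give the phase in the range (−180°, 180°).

33.9 dB, -41.8°

At s = jω = j1:
quadratic: (j1)² + 2.68·j1 + 4 = 3 + j2.68 → |·| ≈ 4.0227, ∠ ≈ 41.78°
|H| = 200 / 4.0227 ≈ 49.718
Gain = 20 log₁₀(49.718) ≈ 33.93 dB
∠H = 0.00° − 41.78° = -41.78°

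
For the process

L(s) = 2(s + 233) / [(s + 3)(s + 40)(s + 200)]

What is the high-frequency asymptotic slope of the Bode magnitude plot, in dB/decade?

-40 dB/decade

Each pole contributes −20 dB/decade at high frequency; each zero contributes +20 dB/decade.
Net: 1 zero(s) − 3 pole(s) → -40 dB/decade.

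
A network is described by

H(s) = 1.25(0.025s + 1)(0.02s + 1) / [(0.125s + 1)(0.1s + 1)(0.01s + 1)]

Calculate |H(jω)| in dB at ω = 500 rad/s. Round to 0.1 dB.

At ω = 500 rad/s:
zero (1 + j500·0.025) = 1 + j12.5 → |·| ≈ 12.54, ∠ ≈ 85.43°
zero (1 + j500·0.02) = 1 + j10 → |·| ≈ 10.05, ∠ ≈ 84.29°
pole (1 + j500·0.125) = 1 + j62.5 → |·| ≈ 62.508, ∠ ≈ 89.08°
pole (1 + j500·0.1) = 1 + j50 → |·| ≈ 50.01, ∠ ≈ 88.85°
pole (1 + j500·0.01) = 1 + j5 → |·| ≈ 5.099, ∠ ≈ 78.69°
|H| = 1.25 · 12.54 · 10.05 / (62.508 · 50.01 · 5.099) ≈ 0.0098832
Gain = 20 log₁₀(0.0098832) ≈ -40.10 dB

-40.1 dB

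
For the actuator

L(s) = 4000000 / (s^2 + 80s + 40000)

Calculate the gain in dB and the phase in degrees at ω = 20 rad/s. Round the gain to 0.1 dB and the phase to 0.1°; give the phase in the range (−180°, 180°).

At s = jω = j20:
quadratic: (j20)² + 80·j20 + 40000 = 39600 + j1600 → |·| ≈ 39632, ∠ ≈ 2.31°
|L| = 4000000 / 39632 ≈ 100.93
Gain = 20 log₁₀(100.93) ≈ 40.08 dB
∠L = 0.00° − 2.31° = -2.31°

40.1 dB, -2.3°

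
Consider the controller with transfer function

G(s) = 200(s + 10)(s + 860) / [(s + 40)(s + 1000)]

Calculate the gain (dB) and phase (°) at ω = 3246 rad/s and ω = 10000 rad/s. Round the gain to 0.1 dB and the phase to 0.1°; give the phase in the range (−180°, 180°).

ω = 3246: 45.9 dB, 2.8°; ω = 10000: 46.0 dB, 1.0°

At s = jω = j3246:
zero (s+10): 10 + j3246 → |·| = √(10²+3246²) = √10536616 ≈ 3246, ∠ = arctan(3246/10) ≈ 89.82°
zero (s+860): 860 + j3246 → |·| = √(860²+3246²) = √11276116 ≈ 3358, ∠ = arctan(3246/860) ≈ 75.16°
pole (s+40): 40 + j3246 → |·| = √(40²+3246²) = √10538116 ≈ 3246.2, ∠ = arctan(3246/40) ≈ 89.29°
pole (s+1000): 1000 + j3246 → |·| = √(1000²+3246²) = √11536516 ≈ 3396.5, ∠ = arctan(3246/1000) ≈ 72.88°
|G| = 200 · 1.09e+07 / 1.1026e+07 ≈ 197.71
Gain = 20 log₁₀(197.71) ≈ 45.92 dB
∠G = 164.98° − 162.17° = 2.81°

At s = jω = j10000:
zero (s+10): 10 + j10000 → |·| = √(10²+10000²) = √100000100 ≈ 10000, ∠ = arctan(10000/10) ≈ 89.94°
zero (s+860): 860 + j10000 → |·| = √(860²+10000²) = √100739600 ≈ 10037, ∠ = arctan(10000/860) ≈ 85.08°
pole (s+40): 40 + j10000 → |·| = √(40²+10000²) = √100001600 ≈ 10000, ∠ = arctan(10000/40) ≈ 89.77°
pole (s+1000): 1000 + j10000 → |·| = √(1000²+10000²) = √101000000 ≈ 10050, ∠ = arctan(10000/1000) ≈ 84.29°
|G| = 200 · 1.0037e+08 / 1.005e+08 ≈ 199.74
Gain = 20 log₁₀(199.74) ≈ 46.01 dB
∠G = 175.02° − 174.06° = 0.96°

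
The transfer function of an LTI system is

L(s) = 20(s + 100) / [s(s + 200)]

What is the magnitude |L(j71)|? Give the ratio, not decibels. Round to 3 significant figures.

At s = jω = j71:
zero (s+100): 100 + j71 → |·| = √(100²+71²) = √15041 ≈ 122.64, ∠ = arctan(71/100) ≈ 35.37°
pole (s+200): 200 + j71 → |·| = √(200²+71²) = √45041 ≈ 212.23, ∠ = arctan(71/200) ≈ 19.54°
pole at origin: |s| = 71, ∠ = 90.00° (in denominator)
|L| = 20 · 122.64 / 15068 ≈ 0.16278

0.163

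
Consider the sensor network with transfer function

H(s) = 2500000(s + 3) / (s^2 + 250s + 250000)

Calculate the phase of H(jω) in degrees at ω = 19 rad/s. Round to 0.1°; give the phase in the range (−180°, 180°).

At s = jω = j19:
zero (s+3): 3 + j19 → |·| = √(3²+19²) = √370 ≈ 19.235, ∠ = arctan(19/3) ≈ 81.03°
quadratic: (j19)² + 250·j19 + 250000 = 249639 + j4750 → |·| ≈ 2.4968e+05, ∠ ≈ 1.09°
∠H = 81.03° − 1.09° = 79.94°

79.9°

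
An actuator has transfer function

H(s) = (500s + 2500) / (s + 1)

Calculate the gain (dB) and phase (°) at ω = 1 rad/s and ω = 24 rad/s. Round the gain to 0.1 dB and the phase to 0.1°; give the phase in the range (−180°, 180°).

Substitute s = j1:
Numerator: 500(j1) + 2500 = 2500 + j500
Denominator: (j1) + 1 = 1 + j1
|N| = √(2500² + 500²) ≈ 2549.5, ∠N ≈ 11.31°
|D| = √(1² + 1²) ≈ 1.4142, ∠D ≈ 45.00°
|H| = 2549.5 / 1.4142 ≈ 1802.8
Gain = 20 log₁₀(1802.8) ≈ 65.12 dB
∠H = 11.31° − 45.00° = -33.69°

Substitute s = j24:
Numerator: 500(j24) + 2500 = 2500 + j12000
Denominator: (j24) + 1 = 1 + j24
|N| = √(2500² + 12000²) ≈ 12258, ∠N ≈ 78.23°
|D| = √(1² + 24²) ≈ 24.021, ∠D ≈ 87.61°
|H| = 12258 / 24.021 ≈ 510.3
Gain = 20 log₁₀(510.3) ≈ 54.16 dB
∠H = 78.23° − 87.61° = -9.38°

ω = 1: 65.1 dB, -33.7°; ω = 24: 54.2 dB, -9.4°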